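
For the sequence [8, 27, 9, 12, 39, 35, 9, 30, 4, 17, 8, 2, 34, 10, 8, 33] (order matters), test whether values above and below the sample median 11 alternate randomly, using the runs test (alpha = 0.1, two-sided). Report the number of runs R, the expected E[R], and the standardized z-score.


Step 1: Compute median = 11; label A = above, B = below.
Labels in order: BABAAABABABBABBA  (n_A = 8, n_B = 8)
Step 2: Count runs R = 12.
Step 3: Under H0 (random ordering), E[R] = 2*n_A*n_B/(n_A+n_B) + 1 = 2*8*8/16 + 1 = 9.0000.
        Var[R] = 2*n_A*n_B*(2*n_A*n_B - n_A - n_B) / ((n_A+n_B)^2 * (n_A+n_B-1)) = 14336/3840 = 3.7333.
        SD[R] = 1.9322.
Step 4: Continuity-corrected z = (R - 0.5 - E[R]) / SD[R] = (12 - 0.5 - 9.0000) / 1.9322 = 1.2939.
Step 5: Two-sided p-value via normal approximation = 2*(1 - Phi(|z|)) = 0.195709.
Step 6: alpha = 0.1. fail to reject H0.

R = 12, z = 1.2939, p = 0.195709, fail to reject H0.


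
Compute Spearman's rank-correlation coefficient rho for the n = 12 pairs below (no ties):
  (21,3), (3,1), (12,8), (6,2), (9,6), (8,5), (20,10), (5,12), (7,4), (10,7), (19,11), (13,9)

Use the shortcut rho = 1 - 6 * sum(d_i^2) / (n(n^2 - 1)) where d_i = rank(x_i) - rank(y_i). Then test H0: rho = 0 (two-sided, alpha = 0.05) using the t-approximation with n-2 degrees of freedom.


Step 1: Rank x and y separately (midranks; no ties here).
rank(x): 21->12, 3->1, 12->8, 6->3, 9->6, 8->5, 20->11, 5->2, 7->4, 10->7, 19->10, 13->9
rank(y): 3->3, 1->1, 8->8, 2->2, 6->6, 5->5, 10->10, 12->12, 4->4, 7->7, 11->11, 9->9
Step 2: d_i = R_x(i) - R_y(i); compute d_i^2.
  (12-3)^2=81, (1-1)^2=0, (8-8)^2=0, (3-2)^2=1, (6-6)^2=0, (5-5)^2=0, (11-10)^2=1, (2-12)^2=100, (4-4)^2=0, (7-7)^2=0, (10-11)^2=1, (9-9)^2=0
sum(d^2) = 184.
Step 3: rho = 1 - 6*184 / (12*(12^2 - 1)) = 1 - 1104/1716 = 0.356643.
Step 4: Under H0, t = rho * sqrt((n-2)/(1-rho^2)) = 1.2072 ~ t(10).
Step 5: Two-sided p-value from the t-distribution with 10 df = 0.255138.
Step 6: alpha = 0.05. fail to reject H0.

rho = 0.3566, p = 0.255138, fail to reject H0 at alpha = 0.05.


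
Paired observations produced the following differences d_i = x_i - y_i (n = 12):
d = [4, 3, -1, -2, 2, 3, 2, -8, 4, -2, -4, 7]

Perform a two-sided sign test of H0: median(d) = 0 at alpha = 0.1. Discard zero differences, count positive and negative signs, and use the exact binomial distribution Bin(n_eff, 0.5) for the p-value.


Step 1: Discard zero differences. Original n = 12; n_eff = number of nonzero differences = 12.
Nonzero differences (with sign): +4, +3, -1, -2, +2, +3, +2, -8, +4, -2, -4, +7
Step 2: Count signs: positive = 7, negative = 5.
Step 3: Under H0: P(positive) = 0.5, so the number of positives S ~ Bin(12, 0.5).
Step 4: Two-sided exact p-value = sum of Bin(12,0.5) probabilities at or below the observed probability = 0.774414.
Step 5: alpha = 0.1. fail to reject H0.

n_eff = 12, pos = 7, neg = 5, p = 0.774414, fail to reject H0.


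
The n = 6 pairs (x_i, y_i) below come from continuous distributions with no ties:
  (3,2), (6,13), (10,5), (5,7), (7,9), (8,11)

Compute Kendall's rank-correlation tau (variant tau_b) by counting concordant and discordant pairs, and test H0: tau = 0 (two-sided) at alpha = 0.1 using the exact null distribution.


Step 1: Enumerate the 15 unordered pairs (i,j) with i<j and classify each by sign(x_j-x_i) * sign(y_j-y_i).
  (1,2):dx=+3,dy=+11->C; (1,3):dx=+7,dy=+3->C; (1,4):dx=+2,dy=+5->C; (1,5):dx=+4,dy=+7->C
  (1,6):dx=+5,dy=+9->C; (2,3):dx=+4,dy=-8->D; (2,4):dx=-1,dy=-6->C; (2,5):dx=+1,dy=-4->D
  (2,6):dx=+2,dy=-2->D; (3,4):dx=-5,dy=+2->D; (3,5):dx=-3,dy=+4->D; (3,6):dx=-2,dy=+6->D
  (4,5):dx=+2,dy=+2->C; (4,6):dx=+3,dy=+4->C; (5,6):dx=+1,dy=+2->C
Step 2: C = 9, D = 6, total pairs = 15.
Step 3: tau = (C - D)/(n(n-1)/2) = (9 - 6)/15 = 0.200000.
Step 4: Exact two-sided p-value (enumerate n! = 720 permutations of y under H0): p = 0.719444.
Step 5: alpha = 0.1. fail to reject H0.

tau_b = 0.2000 (C=9, D=6), p = 0.719444, fail to reject H0.


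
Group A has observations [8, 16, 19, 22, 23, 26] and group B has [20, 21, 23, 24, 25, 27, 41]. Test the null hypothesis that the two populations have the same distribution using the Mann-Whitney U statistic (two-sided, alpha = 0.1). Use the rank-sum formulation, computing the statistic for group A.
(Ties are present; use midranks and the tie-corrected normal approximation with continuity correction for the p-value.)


Step 1: Combine and sort all 13 observations; assign midranks.
sorted (value, group): (8,X), (16,X), (19,X), (20,Y), (21,Y), (22,X), (23,X), (23,Y), (24,Y), (25,Y), (26,X), (27,Y), (41,Y)
ranks: 8->1, 16->2, 19->3, 20->4, 21->5, 22->6, 23->7.5, 23->7.5, 24->9, 25->10, 26->11, 27->12, 41->13
Step 2: Rank sum for X: R1 = 1 + 2 + 3 + 6 + 7.5 + 11 = 30.5.
Step 3: U_X = R1 - n1(n1+1)/2 = 30.5 - 6*7/2 = 30.5 - 21 = 9.5.
       U_Y = n1*n2 - U_X = 42 - 9.5 = 32.5.
Step 4: Ties are present, so use the tie-corrected normal approximation (with continuity correction) for the p-value.
Step 5: p-value = 0.115582; compare to alpha = 0.1. fail to reject H0.

U_X = 9.5, p = 0.115582, fail to reject H0 at alpha = 0.1.


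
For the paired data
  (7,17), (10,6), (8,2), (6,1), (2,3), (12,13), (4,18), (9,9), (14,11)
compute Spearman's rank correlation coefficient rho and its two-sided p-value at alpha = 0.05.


Step 1: Rank x and y separately (midranks; no ties here).
rank(x): 7->4, 10->7, 8->5, 6->3, 2->1, 12->8, 4->2, 9->6, 14->9
rank(y): 17->8, 6->4, 2->2, 1->1, 3->3, 13->7, 18->9, 9->5, 11->6
Step 2: d_i = R_x(i) - R_y(i); compute d_i^2.
  (4-8)^2=16, (7-4)^2=9, (5-2)^2=9, (3-1)^2=4, (1-3)^2=4, (8-7)^2=1, (2-9)^2=49, (6-5)^2=1, (9-6)^2=9
sum(d^2) = 102.
Step 3: rho = 1 - 6*102 / (9*(9^2 - 1)) = 1 - 612/720 = 0.150000.
Step 4: Under H0, t = rho * sqrt((n-2)/(1-rho^2)) = 0.4014 ~ t(7).
Step 5: Two-sided p-value from the t-distribution with 7 df = 0.700094.
Step 6: alpha = 0.05. fail to reject H0.

rho = 0.1500, p = 0.700094, fail to reject H0 at alpha = 0.05.


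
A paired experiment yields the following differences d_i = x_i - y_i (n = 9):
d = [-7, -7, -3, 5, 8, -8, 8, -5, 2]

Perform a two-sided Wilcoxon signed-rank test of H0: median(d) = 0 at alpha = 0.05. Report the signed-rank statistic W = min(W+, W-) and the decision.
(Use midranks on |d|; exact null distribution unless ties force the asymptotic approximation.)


Step 1: Drop any zero differences (none here) and take |d_i|.
|d| = [7, 7, 3, 5, 8, 8, 8, 5, 2]
Step 2: Midrank |d_i| (ties get averaged ranks).
ranks: |7|->5.5, |7|->5.5, |3|->2, |5|->3.5, |8|->8, |8|->8, |8|->8, |5|->3.5, |2|->1
Step 3: Attach original signs; sum ranks with positive sign and with negative sign.
W+ = 3.5 + 8 + 8 + 1 = 20.5
W- = 5.5 + 5.5 + 2 + 8 + 3.5 = 24.5
(Check: W+ + W- = 45 should equal n(n+1)/2 = 45.)
Step 4: Test statistic W = min(W+, W-) = 20.5.
Step 5: Ties in |d|, so use the tie-corrected normal approximation.
        E[W] = n(n+1)/4 = 9*10/4 = 22.5.
        Tie groups: |d|=5 (t=2), |d|=7 (t=2), |d|=8 (t=3); sum(t^3 - t) = 36.
        Var[W] = n(n+1)(2n+1)/24 - sum(t^3-t)/48 = 1710/24 - 36/48 = 70.5.
        z = (W - E[W]) / sqrt(Var[W]) = (20.5 - 22.5) / 8.3964 = -0.2382.
        Two-sided p = 2*Phi(z) = 0.811729.
Step 6: alpha = 0.05. fail to reject H0.

W+ = 20.5, W- = 24.5, W = min = 20.5, p = 0.811729, fail to reject H0.


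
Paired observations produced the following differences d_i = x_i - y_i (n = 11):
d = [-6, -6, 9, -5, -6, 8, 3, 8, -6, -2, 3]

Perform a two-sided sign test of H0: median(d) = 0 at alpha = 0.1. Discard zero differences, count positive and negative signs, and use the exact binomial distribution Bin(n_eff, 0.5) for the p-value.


Step 1: Discard zero differences. Original n = 11; n_eff = number of nonzero differences = 11.
Nonzero differences (with sign): -6, -6, +9, -5, -6, +8, +3, +8, -6, -2, +3
Step 2: Count signs: positive = 5, negative = 6.
Step 3: Under H0: P(positive) = 0.5, so the number of positives S ~ Bin(11, 0.5).
Step 4: Two-sided exact p-value = sum of Bin(11,0.5) probabilities at or below the observed probability = 1.000000.
Step 5: alpha = 0.1. fail to reject H0.

n_eff = 11, pos = 5, neg = 6, p = 1.000000, fail to reject H0.


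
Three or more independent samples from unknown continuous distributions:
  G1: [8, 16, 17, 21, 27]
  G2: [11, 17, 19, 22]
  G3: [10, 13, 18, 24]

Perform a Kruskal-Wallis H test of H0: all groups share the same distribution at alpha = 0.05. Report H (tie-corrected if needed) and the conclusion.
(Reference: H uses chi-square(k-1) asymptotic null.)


Step 1: Combine all N = 13 observations and assign midranks.
sorted (value, group, rank): (8,G1,1), (10,G3,2), (11,G2,3), (13,G3,4), (16,G1,5), (17,G1,6.5), (17,G2,6.5), (18,G3,8), (19,G2,9), (21,G1,10), (22,G2,11), (24,G3,12), (27,G1,13)
Step 2: Sum ranks within each group.
R_1 = 35.5 (n_1 = 5)
R_2 = 29.5 (n_2 = 4)
R_3 = 26 (n_3 = 4)
Step 3: H = 12/(N(N+1)) * sum(R_i^2/n_i) - 3(N+1)
     = 12/(13*14) * (35.5^2/5 + 29.5^2/4 + 26^2/4) - 3*14
     = 0.065934 * 638.612 - 42
     = 0.106319.
Step 4: Ties present; correction factor C = 1 - 6/(13^3 - 13) = 0.997253. Corrected H = 0.106319 / 0.997253 = 0.106612.
Step 5: Under H0, H ~ chi^2(2); p-value = 0.948090.
Step 6: alpha = 0.05. fail to reject H0.

H = 0.1066, df = 2, p = 0.948090, fail to reject H0.


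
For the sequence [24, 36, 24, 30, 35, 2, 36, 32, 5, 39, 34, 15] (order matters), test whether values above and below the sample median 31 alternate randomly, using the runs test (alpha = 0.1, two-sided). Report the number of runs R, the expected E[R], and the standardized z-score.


Step 1: Compute median = 31; label A = above, B = below.
Labels in order: BABBABAABAAB  (n_A = 6, n_B = 6)
Step 2: Count runs R = 9.
Step 3: Under H0 (random ordering), E[R] = 2*n_A*n_B/(n_A+n_B) + 1 = 2*6*6/12 + 1 = 7.0000.
        Var[R] = 2*n_A*n_B*(2*n_A*n_B - n_A - n_B) / ((n_A+n_B)^2 * (n_A+n_B-1)) = 4320/1584 = 2.7273.
        SD[R] = 1.6514.
Step 4: Continuity-corrected z = (R - 0.5 - E[R]) / SD[R] = (9 - 0.5 - 7.0000) / 1.6514 = 0.9083.
Step 5: Two-sided p-value via normal approximation = 2*(1 - Phi(|z|)) = 0.363722.
Step 6: alpha = 0.1. fail to reject H0.

R = 9, z = 0.9083, p = 0.363722, fail to reject H0.


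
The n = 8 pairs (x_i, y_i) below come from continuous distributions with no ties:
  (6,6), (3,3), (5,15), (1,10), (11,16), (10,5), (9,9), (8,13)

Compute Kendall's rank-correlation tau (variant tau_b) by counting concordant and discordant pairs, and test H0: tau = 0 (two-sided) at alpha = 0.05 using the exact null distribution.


Step 1: Enumerate the 28 unordered pairs (i,j) with i<j and classify each by sign(x_j-x_i) * sign(y_j-y_i).
  (1,2):dx=-3,dy=-3->C; (1,3):dx=-1,dy=+9->D; (1,4):dx=-5,dy=+4->D; (1,5):dx=+5,dy=+10->C
  (1,6):dx=+4,dy=-1->D; (1,7):dx=+3,dy=+3->C; (1,8):dx=+2,dy=+7->C; (2,3):dx=+2,dy=+12->C
  (2,4):dx=-2,dy=+7->D; (2,5):dx=+8,dy=+13->C; (2,6):dx=+7,dy=+2->C; (2,7):dx=+6,dy=+6->C
  (2,8):dx=+5,dy=+10->C; (3,4):dx=-4,dy=-5->C; (3,5):dx=+6,dy=+1->C; (3,6):dx=+5,dy=-10->D
  (3,7):dx=+4,dy=-6->D; (3,8):dx=+3,dy=-2->D; (4,5):dx=+10,dy=+6->C; (4,6):dx=+9,dy=-5->D
  (4,7):dx=+8,dy=-1->D; (4,8):dx=+7,dy=+3->C; (5,6):dx=-1,dy=-11->C; (5,7):dx=-2,dy=-7->C
  (5,8):dx=-3,dy=-3->C; (6,7):dx=-1,dy=+4->D; (6,8):dx=-2,dy=+8->D; (7,8):dx=-1,dy=+4->D
Step 2: C = 16, D = 12, total pairs = 28.
Step 3: tau = (C - D)/(n(n-1)/2) = (16 - 12)/28 = 0.142857.
Step 4: Exact two-sided p-value (enumerate n! = 40320 permutations of y under H0): p = 0.719544.
Step 5: alpha = 0.05. fail to reject H0.

tau_b = 0.1429 (C=16, D=12), p = 0.719544, fail to reject H0.


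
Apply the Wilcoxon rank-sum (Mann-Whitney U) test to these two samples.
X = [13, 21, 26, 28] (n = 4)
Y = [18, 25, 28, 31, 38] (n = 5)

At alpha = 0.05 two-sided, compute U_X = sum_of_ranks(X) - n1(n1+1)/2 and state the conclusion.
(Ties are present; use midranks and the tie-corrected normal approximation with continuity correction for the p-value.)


Step 1: Combine and sort all 9 observations; assign midranks.
sorted (value, group): (13,X), (18,Y), (21,X), (25,Y), (26,X), (28,X), (28,Y), (31,Y), (38,Y)
ranks: 13->1, 18->2, 21->3, 25->4, 26->5, 28->6.5, 28->6.5, 31->8, 38->9
Step 2: Rank sum for X: R1 = 1 + 3 + 5 + 6.5 = 15.5.
Step 3: U_X = R1 - n1(n1+1)/2 = 15.5 - 4*5/2 = 15.5 - 10 = 5.5.
       U_Y = n1*n2 - U_X = 20 - 5.5 = 14.5.
Step 4: Ties are present, so use the tie-corrected normal approximation (with continuity correction) for the p-value.
Step 5: p-value = 0.325163; compare to alpha = 0.05. fail to reject H0.

U_X = 5.5, p = 0.325163, fail to reject H0 at alpha = 0.05.


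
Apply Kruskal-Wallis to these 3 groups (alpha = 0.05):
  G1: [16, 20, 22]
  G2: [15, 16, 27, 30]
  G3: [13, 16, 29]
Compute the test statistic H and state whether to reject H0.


Step 1: Combine all N = 10 observations and assign midranks.
sorted (value, group, rank): (13,G3,1), (15,G2,2), (16,G1,4), (16,G2,4), (16,G3,4), (20,G1,6), (22,G1,7), (27,G2,8), (29,G3,9), (30,G2,10)
Step 2: Sum ranks within each group.
R_1 = 17 (n_1 = 3)
R_2 = 24 (n_2 = 4)
R_3 = 14 (n_3 = 3)
Step 3: H = 12/(N(N+1)) * sum(R_i^2/n_i) - 3(N+1)
     = 12/(10*11) * (17^2/3 + 24^2/4 + 14^2/3) - 3*11
     = 0.109091 * 305.667 - 33
     = 0.345455.
Step 4: Ties present; correction factor C = 1 - 24/(10^3 - 10) = 0.975758. Corrected H = 0.345455 / 0.975758 = 0.354037.
Step 5: Under H0, H ~ chi^2(2); p-value = 0.837764.
Step 6: alpha = 0.05. fail to reject H0.

H = 0.3540, df = 2, p = 0.837764, fail to reject H0.


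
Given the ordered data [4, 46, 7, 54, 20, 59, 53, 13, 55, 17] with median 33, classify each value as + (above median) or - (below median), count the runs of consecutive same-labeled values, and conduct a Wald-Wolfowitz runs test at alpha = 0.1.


Step 1: Compute median = 33; label A = above, B = below.
Labels in order: BABABAABAB  (n_A = 5, n_B = 5)
Step 2: Count runs R = 9.
Step 3: Under H0 (random ordering), E[R] = 2*n_A*n_B/(n_A+n_B) + 1 = 2*5*5/10 + 1 = 6.0000.
        Var[R] = 2*n_A*n_B*(2*n_A*n_B - n_A - n_B) / ((n_A+n_B)^2 * (n_A+n_B-1)) = 2000/900 = 2.2222.
        SD[R] = 1.4907.
Step 4: Continuity-corrected z = (R - 0.5 - E[R]) / SD[R] = (9 - 0.5 - 6.0000) / 1.4907 = 1.6771.
Step 5: Two-sided p-value via normal approximation = 2*(1 - Phi(|z|)) = 0.093533.
Step 6: alpha = 0.1. reject H0.

R = 9, z = 1.6771, p = 0.093533, reject H0.


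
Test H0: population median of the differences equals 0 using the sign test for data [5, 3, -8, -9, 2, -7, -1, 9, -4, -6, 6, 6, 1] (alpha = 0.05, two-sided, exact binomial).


Step 1: Discard zero differences. Original n = 13; n_eff = number of nonzero differences = 13.
Nonzero differences (with sign): +5, +3, -8, -9, +2, -7, -1, +9, -4, -6, +6, +6, +1
Step 2: Count signs: positive = 7, negative = 6.
Step 3: Under H0: P(positive) = 0.5, so the number of positives S ~ Bin(13, 0.5).
Step 4: Two-sided exact p-value = sum of Bin(13,0.5) probabilities at or below the observed probability = 1.000000.
Step 5: alpha = 0.05. fail to reject H0.

n_eff = 13, pos = 7, neg = 6, p = 1.000000, fail to reject H0.


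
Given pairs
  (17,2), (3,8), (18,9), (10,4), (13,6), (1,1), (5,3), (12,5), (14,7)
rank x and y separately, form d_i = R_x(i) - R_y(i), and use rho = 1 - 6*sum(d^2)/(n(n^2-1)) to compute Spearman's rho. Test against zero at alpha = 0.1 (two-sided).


Step 1: Rank x and y separately (midranks; no ties here).
rank(x): 17->8, 3->2, 18->9, 10->4, 13->6, 1->1, 5->3, 12->5, 14->7
rank(y): 2->2, 8->8, 9->9, 4->4, 6->6, 1->1, 3->3, 5->5, 7->7
Step 2: d_i = R_x(i) - R_y(i); compute d_i^2.
  (8-2)^2=36, (2-8)^2=36, (9-9)^2=0, (4-4)^2=0, (6-6)^2=0, (1-1)^2=0, (3-3)^2=0, (5-5)^2=0, (7-7)^2=0
sum(d^2) = 72.
Step 3: rho = 1 - 6*72 / (9*(9^2 - 1)) = 1 - 432/720 = 0.400000.
Step 4: Under H0, t = rho * sqrt((n-2)/(1-rho^2)) = 1.1547 ~ t(7).
Step 5: Two-sided p-value from the t-distribution with 7 df = 0.286105.
Step 6: alpha = 0.1. fail to reject H0.

rho = 0.4000, p = 0.286105, fail to reject H0 at alpha = 0.1.


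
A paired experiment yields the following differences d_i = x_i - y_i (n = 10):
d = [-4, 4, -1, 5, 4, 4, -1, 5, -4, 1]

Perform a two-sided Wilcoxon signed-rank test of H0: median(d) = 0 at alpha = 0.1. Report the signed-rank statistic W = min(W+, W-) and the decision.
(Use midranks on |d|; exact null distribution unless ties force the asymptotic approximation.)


Step 1: Drop any zero differences (none here) and take |d_i|.
|d| = [4, 4, 1, 5, 4, 4, 1, 5, 4, 1]
Step 2: Midrank |d_i| (ties get averaged ranks).
ranks: |4|->6, |4|->6, |1|->2, |5|->9.5, |4|->6, |4|->6, |1|->2, |5|->9.5, |4|->6, |1|->2
Step 3: Attach original signs; sum ranks with positive sign and with negative sign.
W+ = 6 + 9.5 + 6 + 6 + 9.5 + 2 = 39
W- = 6 + 2 + 2 + 6 = 16
(Check: W+ + W- = 55 should equal n(n+1)/2 = 55.)
Step 4: Test statistic W = min(W+, W-) = 16.
Step 5: Ties in |d|, so use the tie-corrected normal approximation.
        E[W] = n(n+1)/4 = 10*11/4 = 27.5.
        Tie groups: |d|=1 (t=3), |d|=4 (t=5), |d|=5 (t=2); sum(t^3 - t) = 150.
        Var[W] = n(n+1)(2n+1)/24 - sum(t^3-t)/48 = 2310/24 - 150/48 = 93.125.
        z = (W - E[W]) / sqrt(Var[W]) = (16 - 27.5) / 9.6501 = -1.1917.
        Two-sided p = 2*Phi(z) = 0.233381.
Step 6: alpha = 0.1. fail to reject H0.

W+ = 39, W- = 16, W = min = 16, p = 0.233381, fail to reject H0.


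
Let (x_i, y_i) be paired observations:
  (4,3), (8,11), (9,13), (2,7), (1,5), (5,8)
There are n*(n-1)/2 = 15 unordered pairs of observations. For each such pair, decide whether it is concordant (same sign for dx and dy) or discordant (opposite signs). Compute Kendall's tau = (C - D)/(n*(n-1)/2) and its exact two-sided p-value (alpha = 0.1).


Step 1: Enumerate the 15 unordered pairs (i,j) with i<j and classify each by sign(x_j-x_i) * sign(y_j-y_i).
  (1,2):dx=+4,dy=+8->C; (1,3):dx=+5,dy=+10->C; (1,4):dx=-2,dy=+4->D; (1,5):dx=-3,dy=+2->D
  (1,6):dx=+1,dy=+5->C; (2,3):dx=+1,dy=+2->C; (2,4):dx=-6,dy=-4->C; (2,5):dx=-7,dy=-6->C
  (2,6):dx=-3,dy=-3->C; (3,4):dx=-7,dy=-6->C; (3,5):dx=-8,dy=-8->C; (3,6):dx=-4,dy=-5->C
  (4,5):dx=-1,dy=-2->C; (4,6):dx=+3,dy=+1->C; (5,6):dx=+4,dy=+3->C
Step 2: C = 13, D = 2, total pairs = 15.
Step 3: tau = (C - D)/(n(n-1)/2) = (13 - 2)/15 = 0.733333.
Step 4: Exact two-sided p-value (enumerate n! = 720 permutations of y under H0): p = 0.055556.
Step 5: alpha = 0.1. reject H0.

tau_b = 0.7333 (C=13, D=2), p = 0.055556, reject H0.


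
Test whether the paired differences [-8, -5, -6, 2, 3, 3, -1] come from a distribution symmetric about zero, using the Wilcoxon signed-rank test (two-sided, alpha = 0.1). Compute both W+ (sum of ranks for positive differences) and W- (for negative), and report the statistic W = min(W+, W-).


Step 1: Drop any zero differences (none here) and take |d_i|.
|d| = [8, 5, 6, 2, 3, 3, 1]
Step 2: Midrank |d_i| (ties get averaged ranks).
ranks: |8|->7, |5|->5, |6|->6, |2|->2, |3|->3.5, |3|->3.5, |1|->1
Step 3: Attach original signs; sum ranks with positive sign and with negative sign.
W+ = 2 + 3.5 + 3.5 = 9
W- = 7 + 5 + 6 + 1 = 19
(Check: W+ + W- = 28 should equal n(n+1)/2 = 28.)
Step 4: Test statistic W = min(W+, W-) = 9.
Step 5: Ties in |d|, so use the tie-corrected normal approximation.
        E[W] = n(n+1)/4 = 7*8/4 = 14.
        Tie groups: |d|=3 (t=2); sum(t^3 - t) = 6.
        Var[W] = n(n+1)(2n+1)/24 - sum(t^3-t)/48 = 840/24 - 6/48 = 34.875.
        z = (W - E[W]) / sqrt(Var[W]) = (9 - 14) / 5.9055 = -0.8467.
        Two-sided p = 2*Phi(z) = 0.397180.
Step 6: alpha = 0.1. fail to reject H0.

W+ = 9, W- = 19, W = min = 9, p = 0.397180, fail to reject H0.


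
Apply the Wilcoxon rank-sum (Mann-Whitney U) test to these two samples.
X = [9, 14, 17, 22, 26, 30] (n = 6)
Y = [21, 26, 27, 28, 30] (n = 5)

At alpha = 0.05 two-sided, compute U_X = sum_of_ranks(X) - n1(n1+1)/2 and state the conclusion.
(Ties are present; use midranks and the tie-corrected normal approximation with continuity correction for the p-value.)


Step 1: Combine and sort all 11 observations; assign midranks.
sorted (value, group): (9,X), (14,X), (17,X), (21,Y), (22,X), (26,X), (26,Y), (27,Y), (28,Y), (30,X), (30,Y)
ranks: 9->1, 14->2, 17->3, 21->4, 22->5, 26->6.5, 26->6.5, 27->8, 28->9, 30->10.5, 30->10.5
Step 2: Rank sum for X: R1 = 1 + 2 + 3 + 5 + 6.5 + 10.5 = 28.
Step 3: U_X = R1 - n1(n1+1)/2 = 28 - 6*7/2 = 28 - 21 = 7.
       U_Y = n1*n2 - U_X = 30 - 7 = 23.
Step 4: Ties are present, so use the tie-corrected normal approximation (with continuity correction) for the p-value.
Step 5: p-value = 0.168954; compare to alpha = 0.05. fail to reject H0.

U_X = 7, p = 0.168954, fail to reject H0 at alpha = 0.05.


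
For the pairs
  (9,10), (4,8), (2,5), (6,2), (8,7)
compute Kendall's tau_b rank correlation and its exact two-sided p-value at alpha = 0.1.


Step 1: Enumerate the 10 unordered pairs (i,j) with i<j and classify each by sign(x_j-x_i) * sign(y_j-y_i).
  (1,2):dx=-5,dy=-2->C; (1,3):dx=-7,dy=-5->C; (1,4):dx=-3,dy=-8->C; (1,5):dx=-1,dy=-3->C
  (2,3):dx=-2,dy=-3->C; (2,4):dx=+2,dy=-6->D; (2,5):dx=+4,dy=-1->D; (3,4):dx=+4,dy=-3->D
  (3,5):dx=+6,dy=+2->C; (4,5):dx=+2,dy=+5->C
Step 2: C = 7, D = 3, total pairs = 10.
Step 3: tau = (C - D)/(n(n-1)/2) = (7 - 3)/10 = 0.400000.
Step 4: Exact two-sided p-value (enumerate n! = 120 permutations of y under H0): p = 0.483333.
Step 5: alpha = 0.1. fail to reject H0.

tau_b = 0.4000 (C=7, D=3), p = 0.483333, fail to reject H0.


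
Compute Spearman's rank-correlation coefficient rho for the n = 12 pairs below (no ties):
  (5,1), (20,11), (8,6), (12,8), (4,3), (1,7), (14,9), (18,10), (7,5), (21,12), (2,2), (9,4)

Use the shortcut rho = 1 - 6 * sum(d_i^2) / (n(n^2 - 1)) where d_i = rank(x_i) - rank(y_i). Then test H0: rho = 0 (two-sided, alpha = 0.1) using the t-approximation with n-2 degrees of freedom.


Step 1: Rank x and y separately (midranks; no ties here).
rank(x): 5->4, 20->11, 8->6, 12->8, 4->3, 1->1, 14->9, 18->10, 7->5, 21->12, 2->2, 9->7
rank(y): 1->1, 11->11, 6->6, 8->8, 3->3, 7->7, 9->9, 10->10, 5->5, 12->12, 2->2, 4->4
Step 2: d_i = R_x(i) - R_y(i); compute d_i^2.
  (4-1)^2=9, (11-11)^2=0, (6-6)^2=0, (8-8)^2=0, (3-3)^2=0, (1-7)^2=36, (9-9)^2=0, (10-10)^2=0, (5-5)^2=0, (12-12)^2=0, (2-2)^2=0, (7-4)^2=9
sum(d^2) = 54.
Step 3: rho = 1 - 6*54 / (12*(12^2 - 1)) = 1 - 324/1716 = 0.811189.
Step 4: Under H0, t = rho * sqrt((n-2)/(1-rho^2)) = 4.3866 ~ t(10).
Step 5: Two-sided p-value from the t-distribution with 10 df = 0.001363.
Step 6: alpha = 0.1. reject H0.

rho = 0.8112, p = 0.001363, reject H0 at alpha = 0.1.


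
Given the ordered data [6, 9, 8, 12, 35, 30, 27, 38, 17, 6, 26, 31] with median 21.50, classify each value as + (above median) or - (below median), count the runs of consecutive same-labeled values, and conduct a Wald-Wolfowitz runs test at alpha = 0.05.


Step 1: Compute median = 21.50; label A = above, B = below.
Labels in order: BBBBAAAABBAA  (n_A = 6, n_B = 6)
Step 2: Count runs R = 4.
Step 3: Under H0 (random ordering), E[R] = 2*n_A*n_B/(n_A+n_B) + 1 = 2*6*6/12 + 1 = 7.0000.
        Var[R] = 2*n_A*n_B*(2*n_A*n_B - n_A - n_B) / ((n_A+n_B)^2 * (n_A+n_B-1)) = 4320/1584 = 2.7273.
        SD[R] = 1.6514.
Step 4: Continuity-corrected z = (R + 0.5 - E[R]) / SD[R] = (4 + 0.5 - 7.0000) / 1.6514 = -1.5138.
Step 5: Two-sided p-value via normal approximation = 2*(1 - Phi(|z|)) = 0.130070.
Step 6: alpha = 0.05. fail to reject H0.

R = 4, z = -1.5138, p = 0.130070, fail to reject H0.


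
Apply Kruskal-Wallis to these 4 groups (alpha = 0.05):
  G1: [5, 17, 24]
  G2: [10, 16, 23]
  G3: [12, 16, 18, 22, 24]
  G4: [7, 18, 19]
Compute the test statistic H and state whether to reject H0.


Step 1: Combine all N = 14 observations and assign midranks.
sorted (value, group, rank): (5,G1,1), (7,G4,2), (10,G2,3), (12,G3,4), (16,G2,5.5), (16,G3,5.5), (17,G1,7), (18,G3,8.5), (18,G4,8.5), (19,G4,10), (22,G3,11), (23,G2,12), (24,G1,13.5), (24,G3,13.5)
Step 2: Sum ranks within each group.
R_1 = 21.5 (n_1 = 3)
R_2 = 20.5 (n_2 = 3)
R_3 = 42.5 (n_3 = 5)
R_4 = 20.5 (n_4 = 3)
Step 3: H = 12/(N(N+1)) * sum(R_i^2/n_i) - 3(N+1)
     = 12/(14*15) * (21.5^2/3 + 20.5^2/3 + 42.5^2/5 + 20.5^2/3) - 3*15
     = 0.057143 * 795.5 - 45
     = 0.457143.
Step 4: Ties present; correction factor C = 1 - 18/(14^3 - 14) = 0.993407. Corrected H = 0.457143 / 0.993407 = 0.460177.
Step 5: Under H0, H ~ chi^2(3); p-value = 0.927549.
Step 6: alpha = 0.05. fail to reject H0.

H = 0.4602, df = 3, p = 0.927549, fail to reject H0.


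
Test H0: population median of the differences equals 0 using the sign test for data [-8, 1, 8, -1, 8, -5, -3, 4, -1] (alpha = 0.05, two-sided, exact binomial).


Step 1: Discard zero differences. Original n = 9; n_eff = number of nonzero differences = 9.
Nonzero differences (with sign): -8, +1, +8, -1, +8, -5, -3, +4, -1
Step 2: Count signs: positive = 4, negative = 5.
Step 3: Under H0: P(positive) = 0.5, so the number of positives S ~ Bin(9, 0.5).
Step 4: Two-sided exact p-value = sum of Bin(9,0.5) probabilities at or below the observed probability = 1.000000.
Step 5: alpha = 0.05. fail to reject H0.

n_eff = 9, pos = 4, neg = 5, p = 1.000000, fail to reject H0.


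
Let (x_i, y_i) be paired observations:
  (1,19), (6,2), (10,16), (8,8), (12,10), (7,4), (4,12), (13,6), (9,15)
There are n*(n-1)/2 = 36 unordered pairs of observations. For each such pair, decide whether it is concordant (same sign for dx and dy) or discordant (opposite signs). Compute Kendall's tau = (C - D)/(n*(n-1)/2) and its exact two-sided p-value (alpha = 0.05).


Step 1: Enumerate the 36 unordered pairs (i,j) with i<j and classify each by sign(x_j-x_i) * sign(y_j-y_i).
  (1,2):dx=+5,dy=-17->D; (1,3):dx=+9,dy=-3->D; (1,4):dx=+7,dy=-11->D; (1,5):dx=+11,dy=-9->D
  (1,6):dx=+6,dy=-15->D; (1,7):dx=+3,dy=-7->D; (1,8):dx=+12,dy=-13->D; (1,9):dx=+8,dy=-4->D
  (2,3):dx=+4,dy=+14->C; (2,4):dx=+2,dy=+6->C; (2,5):dx=+6,dy=+8->C; (2,6):dx=+1,dy=+2->C
  (2,7):dx=-2,dy=+10->D; (2,8):dx=+7,dy=+4->C; (2,9):dx=+3,dy=+13->C; (3,4):dx=-2,dy=-8->C
  (3,5):dx=+2,dy=-6->D; (3,6):dx=-3,dy=-12->C; (3,7):dx=-6,dy=-4->C; (3,8):dx=+3,dy=-10->D
  (3,9):dx=-1,dy=-1->C; (4,5):dx=+4,dy=+2->C; (4,6):dx=-1,dy=-4->C; (4,7):dx=-4,dy=+4->D
  (4,8):dx=+5,dy=-2->D; (4,9):dx=+1,dy=+7->C; (5,6):dx=-5,dy=-6->C; (5,7):dx=-8,dy=+2->D
  (5,8):dx=+1,dy=-4->D; (5,9):dx=-3,dy=+5->D; (6,7):dx=-3,dy=+8->D; (6,8):dx=+6,dy=+2->C
  (6,9):dx=+2,dy=+11->C; (7,8):dx=+9,dy=-6->D; (7,9):dx=+5,dy=+3->C; (8,9):dx=-4,dy=+9->D
Step 2: C = 17, D = 19, total pairs = 36.
Step 3: tau = (C - D)/(n(n-1)/2) = (17 - 19)/36 = -0.055556.
Step 4: Exact two-sided p-value (enumerate n! = 362880 permutations of y under H0): p = 0.919455.
Step 5: alpha = 0.05. fail to reject H0.

tau_b = -0.0556 (C=17, D=19), p = 0.919455, fail to reject H0.


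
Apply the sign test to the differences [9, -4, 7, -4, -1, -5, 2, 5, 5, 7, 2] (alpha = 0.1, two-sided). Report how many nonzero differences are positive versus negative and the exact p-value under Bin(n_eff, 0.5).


Step 1: Discard zero differences. Original n = 11; n_eff = number of nonzero differences = 11.
Nonzero differences (with sign): +9, -4, +7, -4, -1, -5, +2, +5, +5, +7, +2
Step 2: Count signs: positive = 7, negative = 4.
Step 3: Under H0: P(positive) = 0.5, so the number of positives S ~ Bin(11, 0.5).
Step 4: Two-sided exact p-value = sum of Bin(11,0.5) probabilities at or below the observed probability = 0.548828.
Step 5: alpha = 0.1. fail to reject H0.

n_eff = 11, pos = 7, neg = 4, p = 0.548828, fail to reject H0.


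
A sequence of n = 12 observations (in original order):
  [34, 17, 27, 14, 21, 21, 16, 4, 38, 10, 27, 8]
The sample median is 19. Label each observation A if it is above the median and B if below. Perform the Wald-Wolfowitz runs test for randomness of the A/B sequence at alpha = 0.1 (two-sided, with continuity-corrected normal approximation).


Step 1: Compute median = 19; label A = above, B = below.
Labels in order: ABABAABBABAB  (n_A = 6, n_B = 6)
Step 2: Count runs R = 10.
Step 3: Under H0 (random ordering), E[R] = 2*n_A*n_B/(n_A+n_B) + 1 = 2*6*6/12 + 1 = 7.0000.
        Var[R] = 2*n_A*n_B*(2*n_A*n_B - n_A - n_B) / ((n_A+n_B)^2 * (n_A+n_B-1)) = 4320/1584 = 2.7273.
        SD[R] = 1.6514.
Step 4: Continuity-corrected z = (R - 0.5 - E[R]) / SD[R] = (10 - 0.5 - 7.0000) / 1.6514 = 1.5138.
Step 5: Two-sided p-value via normal approximation = 2*(1 - Phi(|z|)) = 0.130070.
Step 6: alpha = 0.1. fail to reject H0.

R = 10, z = 1.5138, p = 0.130070, fail to reject H0.


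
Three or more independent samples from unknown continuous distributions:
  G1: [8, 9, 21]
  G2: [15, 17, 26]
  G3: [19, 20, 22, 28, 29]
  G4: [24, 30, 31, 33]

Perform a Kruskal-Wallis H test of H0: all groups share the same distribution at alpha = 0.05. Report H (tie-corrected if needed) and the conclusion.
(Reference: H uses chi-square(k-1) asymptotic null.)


Step 1: Combine all N = 15 observations and assign midranks.
sorted (value, group, rank): (8,G1,1), (9,G1,2), (15,G2,3), (17,G2,4), (19,G3,5), (20,G3,6), (21,G1,7), (22,G3,8), (24,G4,9), (26,G2,10), (28,G3,11), (29,G3,12), (30,G4,13), (31,G4,14), (33,G4,15)
Step 2: Sum ranks within each group.
R_1 = 10 (n_1 = 3)
R_2 = 17 (n_2 = 3)
R_3 = 42 (n_3 = 5)
R_4 = 51 (n_4 = 4)
Step 3: H = 12/(N(N+1)) * sum(R_i^2/n_i) - 3(N+1)
     = 12/(15*16) * (10^2/3 + 17^2/3 + 42^2/5 + 51^2/4) - 3*16
     = 0.050000 * 1132.72 - 48
     = 8.635833.
Step 4: No ties, so H is used without correction.
Step 5: Under H0, H ~ chi^2(3); p-value = 0.034546.
Step 6: alpha = 0.05. reject H0.

H = 8.6358, df = 3, p = 0.034546, reject H0.


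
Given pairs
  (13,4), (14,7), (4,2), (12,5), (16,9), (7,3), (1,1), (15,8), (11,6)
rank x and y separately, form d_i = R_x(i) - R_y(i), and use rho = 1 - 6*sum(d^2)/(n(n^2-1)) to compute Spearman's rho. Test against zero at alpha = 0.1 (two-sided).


Step 1: Rank x and y separately (midranks; no ties here).
rank(x): 13->6, 14->7, 4->2, 12->5, 16->9, 7->3, 1->1, 15->8, 11->4
rank(y): 4->4, 7->7, 2->2, 5->5, 9->9, 3->3, 1->1, 8->8, 6->6
Step 2: d_i = R_x(i) - R_y(i); compute d_i^2.
  (6-4)^2=4, (7-7)^2=0, (2-2)^2=0, (5-5)^2=0, (9-9)^2=0, (3-3)^2=0, (1-1)^2=0, (8-8)^2=0, (4-6)^2=4
sum(d^2) = 8.
Step 3: rho = 1 - 6*8 / (9*(9^2 - 1)) = 1 - 48/720 = 0.933333.
Step 4: Under H0, t = rho * sqrt((n-2)/(1-rho^2)) = 6.8783 ~ t(7).
Step 5: Two-sided p-value from the t-distribution with 7 df = 0.000236.
Step 6: alpha = 0.1. reject H0.

rho = 0.9333, p = 0.000236, reject H0 at alpha = 0.1.


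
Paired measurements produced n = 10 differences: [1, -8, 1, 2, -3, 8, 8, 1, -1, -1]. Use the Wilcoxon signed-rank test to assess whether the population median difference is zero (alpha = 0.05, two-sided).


Step 1: Drop any zero differences (none here) and take |d_i|.
|d| = [1, 8, 1, 2, 3, 8, 8, 1, 1, 1]
Step 2: Midrank |d_i| (ties get averaged ranks).
ranks: |1|->3, |8|->9, |1|->3, |2|->6, |3|->7, |8|->9, |8|->9, |1|->3, |1|->3, |1|->3
Step 3: Attach original signs; sum ranks with positive sign and with negative sign.
W+ = 3 + 3 + 6 + 9 + 9 + 3 = 33
W- = 9 + 7 + 3 + 3 = 22
(Check: W+ + W- = 55 should equal n(n+1)/2 = 55.)
Step 4: Test statistic W = min(W+, W-) = 22.
Step 5: Ties in |d|, so use the tie-corrected normal approximation.
        E[W] = n(n+1)/4 = 10*11/4 = 27.5.
        Tie groups: |d|=1 (t=5), |d|=8 (t=3); sum(t^3 - t) = 144.
        Var[W] = n(n+1)(2n+1)/24 - sum(t^3-t)/48 = 2310/24 - 144/48 = 93.25.
        z = (W - E[W]) / sqrt(Var[W]) = (22 - 27.5) / 9.6566 = -0.5696.
        Two-sided p = 2*Phi(z) = 0.568977.
Step 6: alpha = 0.05. fail to reject H0.

W+ = 33, W- = 22, W = min = 22, p = 0.568977, fail to reject H0.


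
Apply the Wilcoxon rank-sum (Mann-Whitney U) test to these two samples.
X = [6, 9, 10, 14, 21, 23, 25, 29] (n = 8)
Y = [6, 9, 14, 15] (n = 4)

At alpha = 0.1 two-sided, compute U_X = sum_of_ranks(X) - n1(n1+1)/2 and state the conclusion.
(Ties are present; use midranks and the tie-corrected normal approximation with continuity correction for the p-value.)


Step 1: Combine and sort all 12 observations; assign midranks.
sorted (value, group): (6,X), (6,Y), (9,X), (9,Y), (10,X), (14,X), (14,Y), (15,Y), (21,X), (23,X), (25,X), (29,X)
ranks: 6->1.5, 6->1.5, 9->3.5, 9->3.5, 10->5, 14->6.5, 14->6.5, 15->8, 21->9, 23->10, 25->11, 29->12
Step 2: Rank sum for X: R1 = 1.5 + 3.5 + 5 + 6.5 + 9 + 10 + 11 + 12 = 58.5.
Step 3: U_X = R1 - n1(n1+1)/2 = 58.5 - 8*9/2 = 58.5 - 36 = 22.5.
       U_Y = n1*n2 - U_X = 32 - 22.5 = 9.5.
Step 4: Ties are present, so use the tie-corrected normal approximation (with continuity correction) for the p-value.
Step 5: p-value = 0.305629; compare to alpha = 0.1. fail to reject H0.

U_X = 22.5, p = 0.305629, fail to reject H0 at alpha = 0.1.


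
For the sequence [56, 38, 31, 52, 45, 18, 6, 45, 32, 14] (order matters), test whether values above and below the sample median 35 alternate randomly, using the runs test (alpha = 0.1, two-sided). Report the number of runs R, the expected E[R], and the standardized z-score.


Step 1: Compute median = 35; label A = above, B = below.
Labels in order: AABAABBABB  (n_A = 5, n_B = 5)
Step 2: Count runs R = 6.
Step 3: Under H0 (random ordering), E[R] = 2*n_A*n_B/(n_A+n_B) + 1 = 2*5*5/10 + 1 = 6.0000.
        Var[R] = 2*n_A*n_B*(2*n_A*n_B - n_A - n_B) / ((n_A+n_B)^2 * (n_A+n_B-1)) = 2000/900 = 2.2222.
        SD[R] = 1.4907.
Step 4: R = E[R], so z = 0 with no continuity correction.
Step 5: Two-sided p-value via normal approximation = 2*(1 - Phi(|z|)) = 1.000000.
Step 6: alpha = 0.1. fail to reject H0.

R = 6, z = 0.0000, p = 1.000000, fail to reject H0.


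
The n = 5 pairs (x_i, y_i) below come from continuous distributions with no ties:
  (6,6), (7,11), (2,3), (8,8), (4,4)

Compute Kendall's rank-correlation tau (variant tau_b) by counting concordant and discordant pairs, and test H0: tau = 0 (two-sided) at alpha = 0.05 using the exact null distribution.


Step 1: Enumerate the 10 unordered pairs (i,j) with i<j and classify each by sign(x_j-x_i) * sign(y_j-y_i).
  (1,2):dx=+1,dy=+5->C; (1,3):dx=-4,dy=-3->C; (1,4):dx=+2,dy=+2->C; (1,5):dx=-2,dy=-2->C
  (2,3):dx=-5,dy=-8->C; (2,4):dx=+1,dy=-3->D; (2,5):dx=-3,dy=-7->C; (3,4):dx=+6,dy=+5->C
  (3,5):dx=+2,dy=+1->C; (4,5):dx=-4,dy=-4->C
Step 2: C = 9, D = 1, total pairs = 10.
Step 3: tau = (C - D)/(n(n-1)/2) = (9 - 1)/10 = 0.800000.
Step 4: Exact two-sided p-value (enumerate n! = 120 permutations of y under H0): p = 0.083333.
Step 5: alpha = 0.05. fail to reject H0.

tau_b = 0.8000 (C=9, D=1), p = 0.083333, fail to reject H0.


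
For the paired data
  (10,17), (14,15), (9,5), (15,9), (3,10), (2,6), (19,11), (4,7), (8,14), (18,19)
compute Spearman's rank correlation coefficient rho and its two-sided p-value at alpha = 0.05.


Step 1: Rank x and y separately (midranks; no ties here).
rank(x): 10->6, 14->7, 9->5, 15->8, 3->2, 2->1, 19->10, 4->3, 8->4, 18->9
rank(y): 17->9, 15->8, 5->1, 9->4, 10->5, 6->2, 11->6, 7->3, 14->7, 19->10
Step 2: d_i = R_x(i) - R_y(i); compute d_i^2.
  (6-9)^2=9, (7-8)^2=1, (5-1)^2=16, (8-4)^2=16, (2-5)^2=9, (1-2)^2=1, (10-6)^2=16, (3-3)^2=0, (4-7)^2=9, (9-10)^2=1
sum(d^2) = 78.
Step 3: rho = 1 - 6*78 / (10*(10^2 - 1)) = 1 - 468/990 = 0.527273.
Step 4: Under H0, t = rho * sqrt((n-2)/(1-rho^2)) = 1.7552 ~ t(8).
Step 5: Two-sided p-value from the t-distribution with 8 df = 0.117308.
Step 6: alpha = 0.05. fail to reject H0.

rho = 0.5273, p = 0.117308, fail to reject H0 at alpha = 0.05.


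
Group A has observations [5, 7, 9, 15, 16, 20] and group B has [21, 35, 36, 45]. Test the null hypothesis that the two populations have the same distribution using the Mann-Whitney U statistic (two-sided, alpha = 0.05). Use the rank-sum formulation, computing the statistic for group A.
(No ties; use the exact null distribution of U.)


Step 1: Combine and sort all 10 observations; assign midranks.
sorted (value, group): (5,X), (7,X), (9,X), (15,X), (16,X), (20,X), (21,Y), (35,Y), (36,Y), (45,Y)
ranks: 5->1, 7->2, 9->3, 15->4, 16->5, 20->6, 21->7, 35->8, 36->9, 45->10
Step 2: Rank sum for X: R1 = 1 + 2 + 3 + 4 + 5 + 6 = 21.
Step 3: U_X = R1 - n1(n1+1)/2 = 21 - 6*7/2 = 21 - 21 = 0.
       U_Y = n1*n2 - U_X = 24 - 0 = 24.
Step 4: No ties, so the exact null distribution of U (based on enumerating the C(10,6) = 210 equally likely rank assignments) gives the two-sided p-value.
Step 5: p-value = 0.009524; compare to alpha = 0.05. reject H0.

U_X = 0, p = 0.009524, reject H0 at alpha = 0.05.


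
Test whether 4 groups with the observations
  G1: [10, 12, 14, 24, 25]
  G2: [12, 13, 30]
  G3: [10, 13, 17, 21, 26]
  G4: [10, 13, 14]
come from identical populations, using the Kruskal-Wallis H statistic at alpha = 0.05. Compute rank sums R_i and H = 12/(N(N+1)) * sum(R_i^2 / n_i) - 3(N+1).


Step 1: Combine all N = 16 observations and assign midranks.
sorted (value, group, rank): (10,G1,2), (10,G3,2), (10,G4,2), (12,G1,4.5), (12,G2,4.5), (13,G2,7), (13,G3,7), (13,G4,7), (14,G1,9.5), (14,G4,9.5), (17,G3,11), (21,G3,12), (24,G1,13), (25,G1,14), (26,G3,15), (30,G2,16)
Step 2: Sum ranks within each group.
R_1 = 43 (n_1 = 5)
R_2 = 27.5 (n_2 = 3)
R_3 = 47 (n_3 = 5)
R_4 = 18.5 (n_4 = 3)
Step 3: H = 12/(N(N+1)) * sum(R_i^2/n_i) - 3(N+1)
     = 12/(16*17) * (43^2/5 + 27.5^2/3 + 47^2/5 + 18.5^2/3) - 3*17
     = 0.044118 * 1177.77 - 51
     = 0.960294.
Step 4: Ties present; correction factor C = 1 - 60/(16^3 - 16) = 0.985294. Corrected H = 0.960294 / 0.985294 = 0.974627.
Step 5: Under H0, H ~ chi^2(3); p-value = 0.807391.
Step 6: alpha = 0.05. fail to reject H0.

H = 0.9746, df = 3, p = 0.807391, fail to reject H0.


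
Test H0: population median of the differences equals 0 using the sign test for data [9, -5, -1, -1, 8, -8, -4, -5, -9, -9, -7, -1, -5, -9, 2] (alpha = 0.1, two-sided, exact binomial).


Step 1: Discard zero differences. Original n = 15; n_eff = number of nonzero differences = 15.
Nonzero differences (with sign): +9, -5, -1, -1, +8, -8, -4, -5, -9, -9, -7, -1, -5, -9, +2
Step 2: Count signs: positive = 3, negative = 12.
Step 3: Under H0: P(positive) = 0.5, so the number of positives S ~ Bin(15, 0.5).
Step 4: Two-sided exact p-value = sum of Bin(15,0.5) probabilities at or below the observed probability = 0.035156.
Step 5: alpha = 0.1. reject H0.

n_eff = 15, pos = 3, neg = 12, p = 0.035156, reject H0.


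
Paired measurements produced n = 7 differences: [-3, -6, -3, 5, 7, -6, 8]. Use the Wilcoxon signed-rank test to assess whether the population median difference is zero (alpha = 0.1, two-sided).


Step 1: Drop any zero differences (none here) and take |d_i|.
|d| = [3, 6, 3, 5, 7, 6, 8]
Step 2: Midrank |d_i| (ties get averaged ranks).
ranks: |3|->1.5, |6|->4.5, |3|->1.5, |5|->3, |7|->6, |6|->4.5, |8|->7
Step 3: Attach original signs; sum ranks with positive sign and with negative sign.
W+ = 3 + 6 + 7 = 16
W- = 1.5 + 4.5 + 1.5 + 4.5 = 12
(Check: W+ + W- = 28 should equal n(n+1)/2 = 28.)
Step 4: Test statistic W = min(W+, W-) = 12.
Step 5: Ties in |d|, so use the tie-corrected normal approximation.
        E[W] = n(n+1)/4 = 7*8/4 = 14.
        Tie groups: |d|=3 (t=2), |d|=6 (t=2); sum(t^3 - t) = 12.
        Var[W] = n(n+1)(2n+1)/24 - sum(t^3-t)/48 = 840/24 - 12/48 = 34.75.
        z = (W - E[W]) / sqrt(Var[W]) = (12 - 14) / 5.8949 = -0.3393.
        Two-sided p = 2*Phi(z) = 0.734402.
Step 6: alpha = 0.1. fail to reject H0.

W+ = 16, W- = 12, W = min = 12, p = 0.734402, fail to reject H0.


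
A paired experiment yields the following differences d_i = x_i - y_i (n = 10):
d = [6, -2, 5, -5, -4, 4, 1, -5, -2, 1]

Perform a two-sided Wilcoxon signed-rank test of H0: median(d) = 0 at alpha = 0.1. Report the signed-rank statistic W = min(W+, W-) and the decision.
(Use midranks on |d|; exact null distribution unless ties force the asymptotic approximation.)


Step 1: Drop any zero differences (none here) and take |d_i|.
|d| = [6, 2, 5, 5, 4, 4, 1, 5, 2, 1]
Step 2: Midrank |d_i| (ties get averaged ranks).
ranks: |6|->10, |2|->3.5, |5|->8, |5|->8, |4|->5.5, |4|->5.5, |1|->1.5, |5|->8, |2|->3.5, |1|->1.5
Step 3: Attach original signs; sum ranks with positive sign and with negative sign.
W+ = 10 + 8 + 5.5 + 1.5 + 1.5 = 26.5
W- = 3.5 + 8 + 5.5 + 8 + 3.5 = 28.5
(Check: W+ + W- = 55 should equal n(n+1)/2 = 55.)
Step 4: Test statistic W = min(W+, W-) = 26.5.
Step 5: Ties in |d|, so use the tie-corrected normal approximation.
        E[W] = n(n+1)/4 = 10*11/4 = 27.5.
        Tie groups: |d|=1 (t=2), |d|=2 (t=2), |d|=4 (t=2), |d|=5 (t=3); sum(t^3 - t) = 42.
        Var[W] = n(n+1)(2n+1)/24 - sum(t^3-t)/48 = 2310/24 - 42/48 = 95.375.
        z = (W - E[W]) / sqrt(Var[W]) = (26.5 - 27.5) / 9.7660 = -0.1024.
        Two-sided p = 2*Phi(z) = 0.918442.
Step 6: alpha = 0.1. fail to reject H0.

W+ = 26.5, W- = 28.5, W = min = 26.5, p = 0.918442, fail to reject H0.
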